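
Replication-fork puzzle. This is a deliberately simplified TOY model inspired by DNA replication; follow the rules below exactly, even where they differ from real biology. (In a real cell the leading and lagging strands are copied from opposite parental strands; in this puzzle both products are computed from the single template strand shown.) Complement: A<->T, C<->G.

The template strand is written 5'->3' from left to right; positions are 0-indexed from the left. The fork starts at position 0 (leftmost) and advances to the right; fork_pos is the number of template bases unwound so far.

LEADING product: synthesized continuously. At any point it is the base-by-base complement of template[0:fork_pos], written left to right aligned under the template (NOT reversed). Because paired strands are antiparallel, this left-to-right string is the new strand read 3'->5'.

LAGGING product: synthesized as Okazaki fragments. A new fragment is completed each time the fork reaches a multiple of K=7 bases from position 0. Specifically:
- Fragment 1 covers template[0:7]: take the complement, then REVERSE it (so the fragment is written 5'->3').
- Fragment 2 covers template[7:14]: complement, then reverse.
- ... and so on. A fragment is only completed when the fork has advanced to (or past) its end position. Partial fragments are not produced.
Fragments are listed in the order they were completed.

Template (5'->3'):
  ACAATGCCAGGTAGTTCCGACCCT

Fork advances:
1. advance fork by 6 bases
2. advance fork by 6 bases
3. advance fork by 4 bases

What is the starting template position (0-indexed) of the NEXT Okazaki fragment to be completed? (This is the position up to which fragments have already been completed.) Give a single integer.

Step 1: advance 6 -> fork_pos = 0 + 6 = 6. Next multiple of 7 is 7 (not reached); still 0 fragment(s).
Step 2: advance 6 -> fork_pos = 6 + 6 = 12. Reached multiple(s) of 7: 7 -> fragment 1 completed (1 total).
Step 3: advance 4 -> fork_pos = 12 + 4 = 16. Reached multiple(s) of 7: 14 -> fragment 2 completed (2 total).
2 fragment(s) completed, covering template[0:14] (2 x 7 = 14). The next fragment, fragment 3, covers template[14:21], so it starts at position 14.

Answer: 14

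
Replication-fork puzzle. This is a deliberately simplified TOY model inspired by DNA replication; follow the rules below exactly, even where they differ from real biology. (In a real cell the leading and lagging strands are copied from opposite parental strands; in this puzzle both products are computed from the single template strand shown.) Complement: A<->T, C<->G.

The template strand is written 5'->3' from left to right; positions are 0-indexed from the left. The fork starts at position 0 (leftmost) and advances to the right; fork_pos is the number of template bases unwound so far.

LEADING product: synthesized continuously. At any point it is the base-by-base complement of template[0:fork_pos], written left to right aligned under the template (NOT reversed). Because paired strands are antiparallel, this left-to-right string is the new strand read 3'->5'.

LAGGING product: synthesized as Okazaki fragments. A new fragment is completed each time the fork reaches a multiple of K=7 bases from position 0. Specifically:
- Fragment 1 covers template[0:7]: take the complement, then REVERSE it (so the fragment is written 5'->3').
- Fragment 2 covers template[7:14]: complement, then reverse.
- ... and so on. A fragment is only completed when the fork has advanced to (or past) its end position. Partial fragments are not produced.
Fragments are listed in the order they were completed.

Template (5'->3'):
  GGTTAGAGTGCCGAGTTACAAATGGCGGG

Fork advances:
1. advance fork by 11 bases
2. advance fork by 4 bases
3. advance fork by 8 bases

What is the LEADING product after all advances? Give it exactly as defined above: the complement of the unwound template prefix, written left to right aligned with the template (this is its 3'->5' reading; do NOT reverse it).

Step 1: advance 11 -> fork_pos = 0 + 11 = 11.
Step 2: advance 4 -> fork_pos = 11 + 4 = 15.
Step 3: advance 8 -> fork_pos = 15 + 8 = 23.
Unwound prefix: template[0:23] = GGTTAGAGTGCCGAGTTACAAAT
Complement it base by base (A<->T, C<->G), keeping left-to-right order:
  [0:5] GGTTA -> CCAAT
  [5:10] GAGTG -> CTCAC
  [10:15] CCGAG -> GGCTC
  [15:20] TTACA -> AATGT
  [20:23] AAT -> TTA
Concatenate: CCAATCTCACGGCTCAATGTTTA (length 23; written aligned with the template, i.e. 3'->5').

Answer: CCAATCTCACGGCTCAATGTTTA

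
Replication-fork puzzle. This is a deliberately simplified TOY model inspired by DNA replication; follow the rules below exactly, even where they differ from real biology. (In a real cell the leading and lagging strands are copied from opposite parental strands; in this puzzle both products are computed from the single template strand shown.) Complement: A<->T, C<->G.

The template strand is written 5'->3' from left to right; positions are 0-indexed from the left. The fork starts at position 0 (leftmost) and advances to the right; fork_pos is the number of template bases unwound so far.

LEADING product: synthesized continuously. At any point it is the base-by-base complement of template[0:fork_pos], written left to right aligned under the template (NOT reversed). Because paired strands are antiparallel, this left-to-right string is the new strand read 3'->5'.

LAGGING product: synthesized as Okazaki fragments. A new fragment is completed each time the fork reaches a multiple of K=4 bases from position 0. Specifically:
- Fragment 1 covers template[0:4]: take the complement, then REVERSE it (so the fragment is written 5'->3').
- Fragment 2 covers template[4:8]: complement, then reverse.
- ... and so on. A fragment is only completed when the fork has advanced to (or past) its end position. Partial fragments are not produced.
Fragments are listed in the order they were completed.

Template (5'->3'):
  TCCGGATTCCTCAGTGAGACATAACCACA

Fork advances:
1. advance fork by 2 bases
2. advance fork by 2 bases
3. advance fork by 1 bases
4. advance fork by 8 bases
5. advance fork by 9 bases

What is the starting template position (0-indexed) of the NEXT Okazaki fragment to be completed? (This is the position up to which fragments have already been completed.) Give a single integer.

Step 1: advance 2 -> fork_pos = 0 + 2 = 2. Next multiple of 4 is 4 (not reached); still 0 fragment(s).
Step 2: advance 2 -> fork_pos = 2 + 2 = 4. Reached multiple(s) of 4: 4 -> fragment 1 completed (1 total).
Step 3: advance 1 -> fork_pos = 4 + 1 = 5. Next multiple of 4 is 8 (not reached); still 1 fragment(s).
Step 4: advance 8 -> fork_pos = 5 + 8 = 13. Reached multiple(s) of 4: 8, 12 -> fragments 2-3 completed (3 total).
Step 5: advance 9 -> fork_pos = 13 + 9 = 22. Reached multiple(s) of 4: 16, 20 -> fragments 4-5 completed (5 total).
5 fragment(s) completed, covering template[0:20] (5 x 4 = 20). The next fragment, fragment 6, covers template[20:24], so it starts at position 20.

Answer: 20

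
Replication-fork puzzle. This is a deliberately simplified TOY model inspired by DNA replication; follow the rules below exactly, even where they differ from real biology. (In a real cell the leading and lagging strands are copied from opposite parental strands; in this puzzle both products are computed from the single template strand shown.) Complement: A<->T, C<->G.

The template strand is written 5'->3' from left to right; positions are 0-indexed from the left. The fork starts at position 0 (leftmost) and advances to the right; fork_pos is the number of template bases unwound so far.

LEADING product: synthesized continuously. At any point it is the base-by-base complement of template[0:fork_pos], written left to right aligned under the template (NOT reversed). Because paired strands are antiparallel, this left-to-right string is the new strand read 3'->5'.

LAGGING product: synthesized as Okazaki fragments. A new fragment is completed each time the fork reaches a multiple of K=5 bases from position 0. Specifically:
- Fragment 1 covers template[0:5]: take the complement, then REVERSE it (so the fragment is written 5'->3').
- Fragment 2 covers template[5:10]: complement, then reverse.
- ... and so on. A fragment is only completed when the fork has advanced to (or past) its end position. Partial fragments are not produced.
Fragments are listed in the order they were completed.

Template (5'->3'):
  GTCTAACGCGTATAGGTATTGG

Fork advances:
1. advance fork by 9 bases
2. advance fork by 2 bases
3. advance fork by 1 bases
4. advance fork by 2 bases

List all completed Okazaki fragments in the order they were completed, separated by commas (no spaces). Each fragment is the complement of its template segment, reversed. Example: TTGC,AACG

Step 1: advance 9 -> fork_pos = 0 + 9 = 9. Reached multiple(s) of 5: 5 -> fragment 1 completed (1 total).
Step 2: advance 2 -> fork_pos = 9 + 2 = 11. Reached multiple(s) of 5: 10 -> fragment 2 completed (2 total).
Step 3: advance 1 -> fork_pos = 11 + 1 = 12. Next multiple of 5 is 15 (not reached); still 2 fragment(s).
Step 4: advance 2 -> fork_pos = 12 + 2 = 14. Next multiple of 5 is 15 (not reached); still 2 fragment(s).
Final fork_pos = 14, so 2 fragment(s) are complete. Build each: template segment -> complement -> reverse.
Fragment 1: template[0:5] = GTCTA -> complement CAGAT -> reversed TAGAC
Fragment 2: template[5:10] = ACGCG -> complement TGCGC -> reversed CGCGT

Answer: TAGAC,CGCGT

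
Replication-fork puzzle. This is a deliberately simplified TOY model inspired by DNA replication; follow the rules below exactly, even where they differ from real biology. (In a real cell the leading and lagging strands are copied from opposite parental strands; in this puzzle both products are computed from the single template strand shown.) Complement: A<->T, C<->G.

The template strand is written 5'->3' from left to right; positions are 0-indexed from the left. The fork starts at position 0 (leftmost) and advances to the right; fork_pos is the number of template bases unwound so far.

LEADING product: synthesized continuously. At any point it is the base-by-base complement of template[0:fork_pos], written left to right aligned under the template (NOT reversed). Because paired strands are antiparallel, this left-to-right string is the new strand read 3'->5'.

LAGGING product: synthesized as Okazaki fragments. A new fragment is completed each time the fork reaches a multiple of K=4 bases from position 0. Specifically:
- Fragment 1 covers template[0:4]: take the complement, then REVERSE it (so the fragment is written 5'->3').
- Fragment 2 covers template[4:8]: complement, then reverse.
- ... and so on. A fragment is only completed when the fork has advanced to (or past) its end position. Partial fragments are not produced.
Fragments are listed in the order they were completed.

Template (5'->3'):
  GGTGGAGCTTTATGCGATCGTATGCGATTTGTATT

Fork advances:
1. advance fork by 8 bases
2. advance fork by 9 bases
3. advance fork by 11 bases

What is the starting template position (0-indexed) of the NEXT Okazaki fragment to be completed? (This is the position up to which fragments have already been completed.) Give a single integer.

Answer: 28

Derivation:
Step 1: advance 8 -> fork_pos = 0 + 8 = 8. Reached multiple(s) of 4: 4, 8 -> fragments 1-2 completed (2 total).
Step 2: advance 9 -> fork_pos = 8 + 9 = 17. Reached multiple(s) of 4: 12, 16 -> fragments 3-4 completed (4 total).
Step 3: advance 11 -> fork_pos = 17 + 11 = 28. Reached multiple(s) of 4: 20, 24, 28 -> fragments 5-7 completed (7 total).
7 fragment(s) completed, covering template[0:28] (7 x 4 = 28). The next fragment, fragment 8, covers template[28:32], so it starts at position 28.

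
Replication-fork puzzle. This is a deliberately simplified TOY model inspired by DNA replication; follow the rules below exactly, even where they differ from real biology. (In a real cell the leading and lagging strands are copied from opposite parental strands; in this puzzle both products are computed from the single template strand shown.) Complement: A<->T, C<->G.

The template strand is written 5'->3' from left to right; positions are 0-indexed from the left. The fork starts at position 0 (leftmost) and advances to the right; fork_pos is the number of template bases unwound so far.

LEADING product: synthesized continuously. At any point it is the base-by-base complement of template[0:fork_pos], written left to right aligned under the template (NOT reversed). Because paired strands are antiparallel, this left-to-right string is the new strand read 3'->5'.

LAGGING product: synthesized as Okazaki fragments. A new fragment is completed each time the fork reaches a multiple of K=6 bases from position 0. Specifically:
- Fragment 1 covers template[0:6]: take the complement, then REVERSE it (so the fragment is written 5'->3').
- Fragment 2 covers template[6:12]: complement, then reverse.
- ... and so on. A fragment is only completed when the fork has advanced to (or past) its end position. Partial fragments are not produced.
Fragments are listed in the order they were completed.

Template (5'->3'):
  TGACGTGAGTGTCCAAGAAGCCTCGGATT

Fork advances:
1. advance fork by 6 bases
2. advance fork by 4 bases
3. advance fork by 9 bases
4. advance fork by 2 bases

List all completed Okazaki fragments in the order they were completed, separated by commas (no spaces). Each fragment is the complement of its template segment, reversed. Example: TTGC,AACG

Step 1: advance 6 -> fork_pos = 0 + 6 = 6. Reached multiple(s) of 6: 6 -> fragment 1 completed (1 total).
Step 2: advance 4 -> fork_pos = 6 + 4 = 10. Next multiple of 6 is 12 (not reached); still 1 fragment(s).
Step 3: advance 9 -> fork_pos = 10 + 9 = 19. Reached multiple(s) of 6: 12, 18 -> fragments 2-3 completed (3 total).
Step 4: advance 2 -> fork_pos = 19 + 2 = 21. Next multiple of 6 is 24 (not reached); still 3 fragment(s).
Final fork_pos = 21, so 3 fragment(s) are complete. Build each: template segment -> complement -> reverse.
Fragment 1: template[0:6] = TGACGT -> complement ACTGCA -> reversed ACGTCA
Fragment 2: template[6:12] = GAGTGT -> complement CTCACA -> reversed ACACTC
Fragment 3: template[12:18] = CCAAGA -> complement GGTTCT -> reversed TCTTGG

Answer: ACGTCA,ACACTC,TCTTGG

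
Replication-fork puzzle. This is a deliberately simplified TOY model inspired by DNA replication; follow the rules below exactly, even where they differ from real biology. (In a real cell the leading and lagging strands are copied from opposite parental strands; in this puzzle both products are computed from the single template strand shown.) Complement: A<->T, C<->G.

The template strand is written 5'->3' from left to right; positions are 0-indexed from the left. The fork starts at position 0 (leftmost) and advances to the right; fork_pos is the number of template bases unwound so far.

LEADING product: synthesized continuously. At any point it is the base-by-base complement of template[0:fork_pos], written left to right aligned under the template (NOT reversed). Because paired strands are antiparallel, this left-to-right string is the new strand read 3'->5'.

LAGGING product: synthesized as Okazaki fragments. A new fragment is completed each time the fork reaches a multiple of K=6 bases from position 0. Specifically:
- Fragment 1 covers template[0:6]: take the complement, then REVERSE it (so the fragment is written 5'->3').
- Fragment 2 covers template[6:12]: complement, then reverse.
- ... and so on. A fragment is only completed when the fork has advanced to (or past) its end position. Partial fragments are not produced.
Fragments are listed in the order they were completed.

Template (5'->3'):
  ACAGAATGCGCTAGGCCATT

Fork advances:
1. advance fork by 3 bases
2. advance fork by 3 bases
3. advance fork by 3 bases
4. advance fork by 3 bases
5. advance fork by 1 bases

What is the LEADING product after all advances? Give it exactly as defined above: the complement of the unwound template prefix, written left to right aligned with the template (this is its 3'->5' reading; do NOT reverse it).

Step 1: advance 3 -> fork_pos = 0 + 3 = 3.
Step 2: advance 3 -> fork_pos = 3 + 3 = 6.
Step 3: advance 3 -> fork_pos = 6 + 3 = 9.
Step 4: advance 3 -> fork_pos = 9 + 3 = 12.
Step 5: advance 1 -> fork_pos = 12 + 1 = 13.
Unwound prefix: template[0:13] = ACAGAATGCGCTA
Complement it base by base (A<->T, C<->G), keeping left-to-right order:
  [0:5] ACAGA -> TGTCT
  [5:10] ATGCG -> TACGC
  [10:13] CTA -> GAT
Concatenate: TGTCTTACGCGAT (length 13; written aligned with the template, i.e. 3'->5').

Answer: TGTCTTACGCGAT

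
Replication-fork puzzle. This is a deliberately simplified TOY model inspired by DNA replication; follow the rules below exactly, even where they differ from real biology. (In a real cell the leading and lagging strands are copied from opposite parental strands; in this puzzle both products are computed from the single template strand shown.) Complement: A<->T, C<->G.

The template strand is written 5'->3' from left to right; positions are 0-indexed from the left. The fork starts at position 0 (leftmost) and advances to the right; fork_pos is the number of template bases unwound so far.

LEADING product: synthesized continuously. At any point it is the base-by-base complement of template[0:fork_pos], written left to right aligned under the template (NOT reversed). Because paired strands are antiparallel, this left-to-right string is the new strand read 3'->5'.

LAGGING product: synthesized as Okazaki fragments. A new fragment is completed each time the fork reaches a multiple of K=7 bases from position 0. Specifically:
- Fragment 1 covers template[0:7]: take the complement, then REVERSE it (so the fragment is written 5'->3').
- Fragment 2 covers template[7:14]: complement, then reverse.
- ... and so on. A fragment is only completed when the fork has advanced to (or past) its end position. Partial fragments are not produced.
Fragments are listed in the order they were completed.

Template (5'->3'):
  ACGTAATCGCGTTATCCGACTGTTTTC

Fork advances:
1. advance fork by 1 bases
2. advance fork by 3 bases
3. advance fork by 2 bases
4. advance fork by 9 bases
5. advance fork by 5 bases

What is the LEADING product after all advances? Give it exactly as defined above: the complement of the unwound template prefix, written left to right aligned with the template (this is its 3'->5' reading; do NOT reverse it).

Answer: TGCATTAGCGCAATAGGCTG

Derivation:
Step 1: advance 1 -> fork_pos = 0 + 1 = 1.
Step 2: advance 3 -> fork_pos = 1 + 3 = 4.
Step 3: advance 2 -> fork_pos = 4 + 2 = 6.
Step 4: advance 9 -> fork_pos = 6 + 9 = 15.
Step 5: advance 5 -> fork_pos = 15 + 5 = 20.
Unwound prefix: template[0:20] = ACGTAATCGCGTTATCCGAC
Complement it base by base (A<->T, C<->G), keeping left-to-right order:
  [0:5] ACGTA -> TGCAT
  [5:10] ATCGC -> TAGCG
  [10:15] GTTAT -> CAATA
  [15:20] CCGAC -> GGCTG
Concatenate: TGCATTAGCGCAATAGGCTG (length 20; written aligned with the template, i.e. 3'->5').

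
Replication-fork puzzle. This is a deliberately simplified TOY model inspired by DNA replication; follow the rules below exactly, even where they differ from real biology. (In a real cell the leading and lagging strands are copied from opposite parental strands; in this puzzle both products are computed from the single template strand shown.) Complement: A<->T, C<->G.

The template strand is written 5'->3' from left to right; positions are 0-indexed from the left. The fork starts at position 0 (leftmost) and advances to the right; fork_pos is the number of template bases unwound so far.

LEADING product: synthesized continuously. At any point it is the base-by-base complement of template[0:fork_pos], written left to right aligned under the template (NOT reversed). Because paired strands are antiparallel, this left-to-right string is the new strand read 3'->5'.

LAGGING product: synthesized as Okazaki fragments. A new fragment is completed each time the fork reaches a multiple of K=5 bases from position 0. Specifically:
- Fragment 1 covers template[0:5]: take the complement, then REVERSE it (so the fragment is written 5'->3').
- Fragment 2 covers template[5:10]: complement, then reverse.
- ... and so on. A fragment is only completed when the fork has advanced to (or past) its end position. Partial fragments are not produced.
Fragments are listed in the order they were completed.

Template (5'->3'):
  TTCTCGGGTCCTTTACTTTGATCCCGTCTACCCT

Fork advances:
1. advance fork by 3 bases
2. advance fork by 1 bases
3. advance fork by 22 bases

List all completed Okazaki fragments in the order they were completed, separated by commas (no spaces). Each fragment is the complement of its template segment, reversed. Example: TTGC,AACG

Answer: GAGAA,GACCC,TAAAG,CAAAG,GGGAT

Derivation:
Step 1: advance 3 -> fork_pos = 0 + 3 = 3. Next multiple of 5 is 5 (not reached); still 0 fragment(s).
Step 2: advance 1 -> fork_pos = 3 + 1 = 4. Next multiple of 5 is 5 (not reached); still 0 fragment(s).
Step 3: advance 22 -> fork_pos = 4 + 22 = 26. Reached multiple(s) of 5: 5, 10, 15, 20, 25 -> fragments 1-5 completed (5 total).
Final fork_pos = 26, so 5 fragment(s) are complete. Build each: template segment -> complement -> reverse.
Fragment 1: template[0:5] = TTCTC -> complement AAGAG -> reversed GAGAA
Fragment 2: template[5:10] = GGGTC -> complement CCCAG -> reversed GACCC
Fragment 3: template[10:15] = CTTTA -> complement GAAAT -> reversed TAAAG
Fragment 4: template[15:20] = CTTTG -> complement GAAAC -> reversed CAAAG
Fragment 5: template[20:25] = ATCCC -> complement TAGGG -> reversed GGGAT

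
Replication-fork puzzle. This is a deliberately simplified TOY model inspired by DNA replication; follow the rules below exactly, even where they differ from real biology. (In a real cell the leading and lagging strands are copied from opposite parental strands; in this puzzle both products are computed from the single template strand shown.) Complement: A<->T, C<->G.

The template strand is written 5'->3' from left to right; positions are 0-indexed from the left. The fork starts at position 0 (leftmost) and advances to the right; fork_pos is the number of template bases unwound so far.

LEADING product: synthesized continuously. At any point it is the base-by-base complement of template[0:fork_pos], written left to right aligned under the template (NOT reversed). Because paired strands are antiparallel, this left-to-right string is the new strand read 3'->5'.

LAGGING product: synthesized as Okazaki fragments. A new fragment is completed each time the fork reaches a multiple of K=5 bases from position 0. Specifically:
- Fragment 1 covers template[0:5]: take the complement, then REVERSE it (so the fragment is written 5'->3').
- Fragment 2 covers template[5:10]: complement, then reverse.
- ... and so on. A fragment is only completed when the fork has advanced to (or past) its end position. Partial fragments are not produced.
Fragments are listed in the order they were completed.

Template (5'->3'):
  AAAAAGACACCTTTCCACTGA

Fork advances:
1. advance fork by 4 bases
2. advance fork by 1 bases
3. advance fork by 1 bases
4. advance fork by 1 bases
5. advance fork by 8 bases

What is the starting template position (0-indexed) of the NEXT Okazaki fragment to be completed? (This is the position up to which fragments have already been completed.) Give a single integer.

Step 1: advance 4 -> fork_pos = 0 + 4 = 4. Next multiple of 5 is 5 (not reached); still 0 fragment(s).
Step 2: advance 1 -> fork_pos = 4 + 1 = 5. Reached multiple(s) of 5: 5 -> fragment 1 completed (1 total).
Step 3: advance 1 -> fork_pos = 5 + 1 = 6. Next multiple of 5 is 10 (not reached); still 1 fragment(s).
Step 4: advance 1 -> fork_pos = 6 + 1 = 7. Next multiple of 5 is 10 (not reached); still 1 fragment(s).
Step 5: advance 8 -> fork_pos = 7 + 8 = 15. Reached multiple(s) of 5: 10, 15 -> fragments 2-3 completed (3 total).
3 fragment(s) completed, covering template[0:15] (3 x 5 = 15). The next fragment, fragment 4, covers template[15:20], so it starts at position 15.

Answer: 15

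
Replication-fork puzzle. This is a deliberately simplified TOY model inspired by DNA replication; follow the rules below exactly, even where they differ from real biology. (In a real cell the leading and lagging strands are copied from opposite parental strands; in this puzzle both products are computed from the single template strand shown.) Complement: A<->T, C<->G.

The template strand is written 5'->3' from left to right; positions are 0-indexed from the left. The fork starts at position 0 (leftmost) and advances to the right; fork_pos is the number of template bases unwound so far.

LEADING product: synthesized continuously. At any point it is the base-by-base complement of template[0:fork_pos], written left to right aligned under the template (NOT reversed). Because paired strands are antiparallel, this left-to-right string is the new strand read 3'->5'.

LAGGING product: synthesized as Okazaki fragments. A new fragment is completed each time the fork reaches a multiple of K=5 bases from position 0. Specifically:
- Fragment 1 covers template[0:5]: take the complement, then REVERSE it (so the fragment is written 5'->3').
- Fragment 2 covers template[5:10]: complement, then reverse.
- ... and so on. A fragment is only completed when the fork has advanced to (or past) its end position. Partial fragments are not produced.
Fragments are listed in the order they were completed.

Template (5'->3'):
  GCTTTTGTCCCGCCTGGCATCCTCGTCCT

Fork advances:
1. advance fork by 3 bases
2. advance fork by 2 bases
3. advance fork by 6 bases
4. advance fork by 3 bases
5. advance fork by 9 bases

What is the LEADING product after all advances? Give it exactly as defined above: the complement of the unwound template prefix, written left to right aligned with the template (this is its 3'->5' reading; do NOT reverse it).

Answer: CGAAAACAGGGCGGACCGTAGGA

Derivation:
Step 1: advance 3 -> fork_pos = 0 + 3 = 3.
Step 2: advance 2 -> fork_pos = 3 + 2 = 5.
Step 3: advance 6 -> fork_pos = 5 + 6 = 11.
Step 4: advance 3 -> fork_pos = 11 + 3 = 14.
Step 5: advance 9 -> fork_pos = 14 + 9 = 23.
Unwound prefix: template[0:23] = GCTTTTGTCCCGCCTGGCATCCT
Complement it base by base (A<->T, C<->G), keeping left-to-right order:
  [0:5] GCTTT -> CGAAA
  [5:10] TGTCC -> ACAGG
  [10:15] CGCCT -> GCGGA
  [15:20] GGCAT -> CCGTA
  [20:23] CCT -> GGA
Concatenate: CGAAAACAGGGCGGACCGTAGGA (length 23; written aligned with the template, i.e. 3'->5').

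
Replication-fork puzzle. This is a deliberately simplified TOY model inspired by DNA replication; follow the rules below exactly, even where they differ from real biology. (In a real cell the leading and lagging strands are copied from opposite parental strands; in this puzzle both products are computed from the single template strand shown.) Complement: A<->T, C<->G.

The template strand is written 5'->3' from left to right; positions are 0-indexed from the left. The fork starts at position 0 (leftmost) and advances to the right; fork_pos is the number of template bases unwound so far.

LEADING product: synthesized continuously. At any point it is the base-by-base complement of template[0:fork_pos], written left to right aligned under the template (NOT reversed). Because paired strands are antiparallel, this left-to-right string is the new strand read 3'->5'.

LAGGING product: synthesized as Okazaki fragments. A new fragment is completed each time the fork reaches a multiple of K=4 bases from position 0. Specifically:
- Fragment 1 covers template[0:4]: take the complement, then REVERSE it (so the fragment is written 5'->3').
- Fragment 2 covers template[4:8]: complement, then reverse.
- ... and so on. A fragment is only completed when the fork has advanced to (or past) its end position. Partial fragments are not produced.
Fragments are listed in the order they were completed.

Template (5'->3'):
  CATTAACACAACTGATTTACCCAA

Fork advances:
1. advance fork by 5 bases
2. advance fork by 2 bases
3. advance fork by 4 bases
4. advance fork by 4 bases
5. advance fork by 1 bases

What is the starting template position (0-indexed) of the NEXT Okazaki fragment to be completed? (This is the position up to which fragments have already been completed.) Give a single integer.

Answer: 16

Derivation:
Step 1: advance 5 -> fork_pos = 0 + 5 = 5. Reached multiple(s) of 4: 4 -> fragment 1 completed (1 total).
Step 2: advance 2 -> fork_pos = 5 + 2 = 7. Next multiple of 4 is 8 (not reached); still 1 fragment(s).
Step 3: advance 4 -> fork_pos = 7 + 4 = 11. Reached multiple(s) of 4: 8 -> fragment 2 completed (2 total).
Step 4: advance 4 -> fork_pos = 11 + 4 = 15. Reached multiple(s) of 4: 12 -> fragment 3 completed (3 total).
Step 5: advance 1 -> fork_pos = 15 + 1 = 16. Reached multiple(s) of 4: 16 -> fragment 4 completed (4 total).
4 fragment(s) completed, covering template[0:16] (4 x 4 = 16). The next fragment, fragment 5, covers template[16:20], so it starts at position 16.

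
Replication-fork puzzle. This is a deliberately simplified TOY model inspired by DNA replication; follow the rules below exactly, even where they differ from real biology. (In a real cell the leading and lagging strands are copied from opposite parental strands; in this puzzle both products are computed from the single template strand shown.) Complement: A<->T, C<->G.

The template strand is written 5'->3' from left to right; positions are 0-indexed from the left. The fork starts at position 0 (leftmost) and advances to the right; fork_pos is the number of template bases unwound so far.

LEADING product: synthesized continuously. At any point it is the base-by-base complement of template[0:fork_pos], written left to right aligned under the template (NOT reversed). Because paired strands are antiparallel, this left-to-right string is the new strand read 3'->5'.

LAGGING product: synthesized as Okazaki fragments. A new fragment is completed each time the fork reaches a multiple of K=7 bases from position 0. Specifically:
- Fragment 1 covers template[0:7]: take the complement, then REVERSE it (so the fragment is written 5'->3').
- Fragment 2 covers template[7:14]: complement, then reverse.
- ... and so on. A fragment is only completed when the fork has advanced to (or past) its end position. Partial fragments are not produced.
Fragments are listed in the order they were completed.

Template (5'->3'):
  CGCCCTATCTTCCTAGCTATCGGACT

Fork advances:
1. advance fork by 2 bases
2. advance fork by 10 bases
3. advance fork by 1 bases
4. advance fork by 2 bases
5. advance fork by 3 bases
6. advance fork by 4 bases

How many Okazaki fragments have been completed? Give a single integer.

Answer: 3

Derivation:
Step 1: advance 2 -> fork_pos = 0 + 2 = 2. Next multiple of 7 is 7 (not reached); still 0 fragment(s).
Step 2: advance 10 -> fork_pos = 2 + 10 = 12. Reached multiple(s) of 7: 7 -> fragment 1 completed (1 total).
Step 3: advance 1 -> fork_pos = 12 + 1 = 13. Next multiple of 7 is 14 (not reached); still 1 fragment(s).
Step 4: advance 2 -> fork_pos = 13 + 2 = 15. Reached multiple(s) of 7: 14 -> fragment 2 completed (2 total).
Step 5: advance 3 -> fork_pos = 15 + 3 = 18. Next multiple of 7 is 21 (not reached); still 2 fragment(s).
Step 6: advance 4 -> fork_pos = 18 + 4 = 22. Reached multiple(s) of 7: 21 -> fragment 3 completed (3 total).
Check: final fork_pos = 22; the multiples of 7 that are <= 22 are 7..21 -> 22 // 7 = 3 completed fragment(s).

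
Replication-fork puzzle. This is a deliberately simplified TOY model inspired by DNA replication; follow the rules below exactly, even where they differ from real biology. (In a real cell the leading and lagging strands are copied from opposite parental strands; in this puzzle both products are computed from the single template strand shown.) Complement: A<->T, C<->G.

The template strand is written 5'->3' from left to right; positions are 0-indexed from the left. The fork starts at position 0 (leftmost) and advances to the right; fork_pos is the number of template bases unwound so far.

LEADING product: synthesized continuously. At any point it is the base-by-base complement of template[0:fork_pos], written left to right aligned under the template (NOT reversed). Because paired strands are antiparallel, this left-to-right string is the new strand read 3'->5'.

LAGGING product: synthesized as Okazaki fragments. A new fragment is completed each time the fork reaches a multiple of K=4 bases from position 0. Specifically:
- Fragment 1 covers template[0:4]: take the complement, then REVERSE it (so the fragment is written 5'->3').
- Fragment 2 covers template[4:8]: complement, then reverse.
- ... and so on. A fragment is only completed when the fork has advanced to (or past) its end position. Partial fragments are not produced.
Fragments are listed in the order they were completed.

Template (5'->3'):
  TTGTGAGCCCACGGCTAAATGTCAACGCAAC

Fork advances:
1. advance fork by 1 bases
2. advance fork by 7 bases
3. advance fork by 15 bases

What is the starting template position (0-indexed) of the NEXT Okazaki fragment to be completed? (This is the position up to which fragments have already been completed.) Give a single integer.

Step 1: advance 1 -> fork_pos = 0 + 1 = 1. Next multiple of 4 is 4 (not reached); still 0 fragment(s).
Step 2: advance 7 -> fork_pos = 1 + 7 = 8. Reached multiple(s) of 4: 4, 8 -> fragments 1-2 completed (2 total).
Step 3: advance 15 -> fork_pos = 8 + 15 = 23. Reached multiple(s) of 4: 12, 16, 20 -> fragments 3-5 completed (5 total).
5 fragment(s) completed, covering template[0:20] (5 x 4 = 20). The next fragment, fragment 6, covers template[20:24], so it starts at position 20.

Answer: 20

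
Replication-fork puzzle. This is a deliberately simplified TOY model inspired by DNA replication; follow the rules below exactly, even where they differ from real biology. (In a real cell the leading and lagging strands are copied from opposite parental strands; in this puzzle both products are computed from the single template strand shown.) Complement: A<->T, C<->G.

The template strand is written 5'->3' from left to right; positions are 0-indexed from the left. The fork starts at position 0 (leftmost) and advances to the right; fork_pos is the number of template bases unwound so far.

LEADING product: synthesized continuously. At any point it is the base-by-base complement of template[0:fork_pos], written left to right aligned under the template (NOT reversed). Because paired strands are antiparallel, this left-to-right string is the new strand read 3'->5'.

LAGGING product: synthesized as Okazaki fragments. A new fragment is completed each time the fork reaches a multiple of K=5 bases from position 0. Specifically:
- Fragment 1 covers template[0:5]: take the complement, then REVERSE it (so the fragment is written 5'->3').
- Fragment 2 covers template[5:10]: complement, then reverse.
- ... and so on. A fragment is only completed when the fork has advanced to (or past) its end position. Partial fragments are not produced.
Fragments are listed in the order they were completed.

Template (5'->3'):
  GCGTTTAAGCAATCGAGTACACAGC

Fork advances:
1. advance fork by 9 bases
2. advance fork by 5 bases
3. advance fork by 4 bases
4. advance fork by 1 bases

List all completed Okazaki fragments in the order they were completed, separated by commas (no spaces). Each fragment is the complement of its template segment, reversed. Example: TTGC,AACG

Step 1: advance 9 -> fork_pos = 0 + 9 = 9. Reached multiple(s) of 5: 5 -> fragment 1 completed (1 total).
Step 2: advance 5 -> fork_pos = 9 + 5 = 14. Reached multiple(s) of 5: 10 -> fragment 2 completed (2 total).
Step 3: advance 4 -> fork_pos = 14 + 4 = 18. Reached multiple(s) of 5: 15 -> fragment 3 completed (3 total).
Step 4: advance 1 -> fork_pos = 18 + 1 = 19. Next multiple of 5 is 20 (not reached); still 3 fragment(s).
Final fork_pos = 19, so 3 fragment(s) are complete. Build each: template segment -> complement -> reverse.
Fragment 1: template[0:5] = GCGTT -> complement CGCAA -> reversed AACGC
Fragment 2: template[5:10] = TAAGC -> complement ATTCG -> reversed GCTTA
Fragment 3: template[10:15] = AATCG -> complement TTAGC -> reversed CGATT

Answer: AACGC,GCTTA,CGATT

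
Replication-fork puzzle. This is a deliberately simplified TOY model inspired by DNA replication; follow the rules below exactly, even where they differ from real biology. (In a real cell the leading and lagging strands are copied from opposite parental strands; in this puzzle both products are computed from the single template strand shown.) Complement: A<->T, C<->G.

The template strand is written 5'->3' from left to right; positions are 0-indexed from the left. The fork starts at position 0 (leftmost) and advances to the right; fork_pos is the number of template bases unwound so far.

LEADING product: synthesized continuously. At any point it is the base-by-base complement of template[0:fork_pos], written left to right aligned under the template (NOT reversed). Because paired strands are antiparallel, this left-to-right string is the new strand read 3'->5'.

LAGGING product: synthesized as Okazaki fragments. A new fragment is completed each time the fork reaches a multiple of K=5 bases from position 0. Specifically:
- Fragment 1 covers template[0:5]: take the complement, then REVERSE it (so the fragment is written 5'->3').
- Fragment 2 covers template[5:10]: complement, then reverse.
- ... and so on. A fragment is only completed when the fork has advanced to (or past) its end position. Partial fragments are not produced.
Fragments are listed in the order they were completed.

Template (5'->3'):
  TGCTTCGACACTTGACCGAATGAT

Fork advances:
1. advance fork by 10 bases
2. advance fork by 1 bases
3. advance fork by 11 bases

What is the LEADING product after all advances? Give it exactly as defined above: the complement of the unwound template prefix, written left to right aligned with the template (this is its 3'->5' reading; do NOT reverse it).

Answer: ACGAAGCTGTGAACTGGCTTAC

Derivation:
Step 1: advance 10 -> fork_pos = 0 + 10 = 10.
Step 2: advance 1 -> fork_pos = 10 + 1 = 11.
Step 3: advance 11 -> fork_pos = 11 + 11 = 22.
Unwound prefix: template[0:22] = TGCTTCGACACTTGACCGAATG
Complement it base by base (A<->T, C<->G), keeping left-to-right order:
  [0:5] TGCTT -> ACGAA
  [5:10] CGACA -> GCTGT
  [10:15] CTTGA -> GAACT
  [15:20] CCGAA -> GGCTT
  [20:22] TG -> AC
Concatenate: ACGAAGCTGTGAACTGGCTTAC (length 22; written aligned with the template, i.e. 3'->5').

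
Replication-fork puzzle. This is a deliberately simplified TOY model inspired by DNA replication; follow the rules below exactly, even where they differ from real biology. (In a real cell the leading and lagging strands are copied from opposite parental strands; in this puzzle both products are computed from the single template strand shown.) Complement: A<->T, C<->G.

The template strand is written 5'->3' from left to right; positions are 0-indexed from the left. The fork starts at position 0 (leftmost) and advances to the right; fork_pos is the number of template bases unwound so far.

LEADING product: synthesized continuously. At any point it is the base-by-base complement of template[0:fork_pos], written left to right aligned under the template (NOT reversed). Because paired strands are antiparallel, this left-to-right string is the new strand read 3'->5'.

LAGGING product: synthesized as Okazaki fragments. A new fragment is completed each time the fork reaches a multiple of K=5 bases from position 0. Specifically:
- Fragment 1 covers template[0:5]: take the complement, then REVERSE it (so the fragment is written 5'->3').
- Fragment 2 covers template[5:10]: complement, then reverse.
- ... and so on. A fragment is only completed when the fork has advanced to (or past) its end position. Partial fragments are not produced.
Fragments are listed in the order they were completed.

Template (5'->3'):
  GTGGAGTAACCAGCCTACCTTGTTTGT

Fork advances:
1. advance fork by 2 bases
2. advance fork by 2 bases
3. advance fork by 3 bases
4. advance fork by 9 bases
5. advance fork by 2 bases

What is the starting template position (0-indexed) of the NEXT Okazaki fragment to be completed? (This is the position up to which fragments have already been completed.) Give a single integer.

Answer: 15

Derivation:
Step 1: advance 2 -> fork_pos = 0 + 2 = 2. Next multiple of 5 is 5 (not reached); still 0 fragment(s).
Step 2: advance 2 -> fork_pos = 2 + 2 = 4. Next multiple of 5 is 5 (not reached); still 0 fragment(s).
Step 3: advance 3 -> fork_pos = 4 + 3 = 7. Reached multiple(s) of 5: 5 -> fragment 1 completed (1 total).
Step 4: advance 9 -> fork_pos = 7 + 9 = 16. Reached multiple(s) of 5: 10, 15 -> fragments 2-3 completed (3 total).
Step 5: advance 2 -> fork_pos = 16 + 2 = 18. Next multiple of 5 is 20 (not reached); still 3 fragment(s).
3 fragment(s) completed, covering template[0:15] (3 x 5 = 15). The next fragment, fragment 4, covers template[15:20], so it starts at position 15.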